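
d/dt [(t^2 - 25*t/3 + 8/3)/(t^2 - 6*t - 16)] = 7/(3*(t^2 + 4*t + 4))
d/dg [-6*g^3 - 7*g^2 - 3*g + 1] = -18*g^2 - 14*g - 3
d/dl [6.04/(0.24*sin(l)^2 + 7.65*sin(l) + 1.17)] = -(2.8992*sin(l) + 46.206)*cos(l)/(0.24*sin(l)^2 + 7.65*sin(l) + 1.17)^2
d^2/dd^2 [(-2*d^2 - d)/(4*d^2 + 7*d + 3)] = 2*(40*d^3 + 72*d^2 + 36*d + 3)/(64*d^6 + 336*d^5 + 732*d^4 + 847*d^3 + 549*d^2 + 189*d + 27)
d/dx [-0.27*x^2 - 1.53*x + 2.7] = -0.54*x - 1.53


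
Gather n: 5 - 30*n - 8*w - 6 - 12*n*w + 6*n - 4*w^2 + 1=n*(-12*w - 24) - 4*w^2 - 8*w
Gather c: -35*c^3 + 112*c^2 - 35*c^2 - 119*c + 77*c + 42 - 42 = -35*c^3 + 77*c^2 - 42*c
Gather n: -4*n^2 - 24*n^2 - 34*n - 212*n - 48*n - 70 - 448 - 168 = -28*n^2 - 294*n - 686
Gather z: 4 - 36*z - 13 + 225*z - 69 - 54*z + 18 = 135*z - 60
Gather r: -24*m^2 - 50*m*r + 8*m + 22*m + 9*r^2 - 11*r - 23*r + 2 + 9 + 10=-24*m^2 + 30*m + 9*r^2 + r*(-50*m - 34) + 21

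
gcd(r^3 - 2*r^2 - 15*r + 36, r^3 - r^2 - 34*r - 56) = r + 4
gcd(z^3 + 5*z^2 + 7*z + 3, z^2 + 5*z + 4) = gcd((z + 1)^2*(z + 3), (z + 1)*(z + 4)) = z + 1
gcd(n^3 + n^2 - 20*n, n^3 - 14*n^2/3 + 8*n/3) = n^2 - 4*n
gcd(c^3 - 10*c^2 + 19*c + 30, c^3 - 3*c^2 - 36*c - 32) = c + 1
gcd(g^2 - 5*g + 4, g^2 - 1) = g - 1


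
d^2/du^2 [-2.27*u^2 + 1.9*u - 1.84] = -4.54000000000000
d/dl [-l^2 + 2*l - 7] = 2 - 2*l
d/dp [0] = 0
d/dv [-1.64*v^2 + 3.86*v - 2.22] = 3.86 - 3.28*v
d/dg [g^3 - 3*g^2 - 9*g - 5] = 3*g^2 - 6*g - 9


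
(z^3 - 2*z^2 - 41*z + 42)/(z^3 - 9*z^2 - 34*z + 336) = (z - 1)/(z - 8)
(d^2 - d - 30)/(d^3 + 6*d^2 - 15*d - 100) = (d - 6)/(d^2 + d - 20)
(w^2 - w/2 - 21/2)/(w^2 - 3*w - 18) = (w - 7/2)/(w - 6)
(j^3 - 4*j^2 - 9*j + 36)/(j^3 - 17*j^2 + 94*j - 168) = (j^2 - 9)/(j^2 - 13*j + 42)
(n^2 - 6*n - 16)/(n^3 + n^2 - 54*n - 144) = (n + 2)/(n^2 + 9*n + 18)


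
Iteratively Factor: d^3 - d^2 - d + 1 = (d - 1)*(d^2 - 1) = (d - 1)*(d + 1)*(d - 1)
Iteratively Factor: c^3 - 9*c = (c + 3)*(c^2 - 3*c) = (c - 3)*(c + 3)*(c)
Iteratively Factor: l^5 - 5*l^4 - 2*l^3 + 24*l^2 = (l)*(l^4 - 5*l^3 - 2*l^2 + 24*l) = l*(l - 3)*(l^3 - 2*l^2 - 8*l) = l*(l - 4)*(l - 3)*(l^2 + 2*l) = l^2*(l - 4)*(l - 3)*(l + 2)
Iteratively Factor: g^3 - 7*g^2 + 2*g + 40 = (g - 4)*(g^2 - 3*g - 10) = (g - 5)*(g - 4)*(g + 2)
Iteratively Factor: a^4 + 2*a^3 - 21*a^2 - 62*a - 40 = (a + 4)*(a^3 - 2*a^2 - 13*a - 10) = (a + 1)*(a + 4)*(a^2 - 3*a - 10) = (a + 1)*(a + 2)*(a + 4)*(a - 5)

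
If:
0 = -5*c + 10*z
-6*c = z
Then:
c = 0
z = 0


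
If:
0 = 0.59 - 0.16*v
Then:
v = 3.69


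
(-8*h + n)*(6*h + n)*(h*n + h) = -48*h^3*n - 48*h^3 - 2*h^2*n^2 - 2*h^2*n + h*n^3 + h*n^2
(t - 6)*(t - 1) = t^2 - 7*t + 6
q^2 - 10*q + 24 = (q - 6)*(q - 4)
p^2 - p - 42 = (p - 7)*(p + 6)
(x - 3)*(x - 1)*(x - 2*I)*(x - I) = x^4 - 4*x^3 - 3*I*x^3 + x^2 + 12*I*x^2 + 8*x - 9*I*x - 6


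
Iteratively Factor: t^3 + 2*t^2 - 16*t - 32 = (t - 4)*(t^2 + 6*t + 8) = (t - 4)*(t + 2)*(t + 4)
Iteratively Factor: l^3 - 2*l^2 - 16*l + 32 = (l - 4)*(l^2 + 2*l - 8) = (l - 4)*(l - 2)*(l + 4)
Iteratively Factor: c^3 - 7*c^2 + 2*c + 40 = (c - 5)*(c^2 - 2*c - 8) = (c - 5)*(c - 4)*(c + 2)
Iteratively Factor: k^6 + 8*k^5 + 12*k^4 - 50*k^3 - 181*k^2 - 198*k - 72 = (k + 1)*(k^5 + 7*k^4 + 5*k^3 - 55*k^2 - 126*k - 72) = (k - 3)*(k + 1)*(k^4 + 10*k^3 + 35*k^2 + 50*k + 24) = (k - 3)*(k + 1)*(k + 3)*(k^3 + 7*k^2 + 14*k + 8) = (k - 3)*(k + 1)*(k + 3)*(k + 4)*(k^2 + 3*k + 2) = (k - 3)*(k + 1)*(k + 2)*(k + 3)*(k + 4)*(k + 1)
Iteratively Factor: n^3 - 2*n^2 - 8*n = (n)*(n^2 - 2*n - 8) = n*(n + 2)*(n - 4)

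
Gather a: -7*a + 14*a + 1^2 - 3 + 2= 7*a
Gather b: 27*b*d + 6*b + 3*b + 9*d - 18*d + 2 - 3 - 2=b*(27*d + 9) - 9*d - 3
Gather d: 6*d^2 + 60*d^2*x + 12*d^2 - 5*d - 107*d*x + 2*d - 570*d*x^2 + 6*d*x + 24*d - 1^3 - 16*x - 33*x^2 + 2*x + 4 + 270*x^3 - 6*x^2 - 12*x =d^2*(60*x + 18) + d*(-570*x^2 - 101*x + 21) + 270*x^3 - 39*x^2 - 26*x + 3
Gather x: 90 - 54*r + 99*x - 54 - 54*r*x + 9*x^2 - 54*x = -54*r + 9*x^2 + x*(45 - 54*r) + 36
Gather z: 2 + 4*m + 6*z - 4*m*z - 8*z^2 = 4*m - 8*z^2 + z*(6 - 4*m) + 2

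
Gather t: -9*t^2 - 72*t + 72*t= -9*t^2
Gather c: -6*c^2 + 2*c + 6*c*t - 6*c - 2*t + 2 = -6*c^2 + c*(6*t - 4) - 2*t + 2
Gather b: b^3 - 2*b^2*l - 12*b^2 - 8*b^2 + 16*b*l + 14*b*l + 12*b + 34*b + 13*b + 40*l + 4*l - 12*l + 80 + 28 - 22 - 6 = b^3 + b^2*(-2*l - 20) + b*(30*l + 59) + 32*l + 80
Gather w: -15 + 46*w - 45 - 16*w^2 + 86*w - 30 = -16*w^2 + 132*w - 90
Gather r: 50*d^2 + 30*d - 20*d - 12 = 50*d^2 + 10*d - 12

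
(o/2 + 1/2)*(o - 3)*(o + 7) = o^3/2 + 5*o^2/2 - 17*o/2 - 21/2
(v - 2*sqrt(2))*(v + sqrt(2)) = v^2 - sqrt(2)*v - 4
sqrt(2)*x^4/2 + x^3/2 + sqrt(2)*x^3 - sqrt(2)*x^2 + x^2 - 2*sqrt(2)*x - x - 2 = (x + 2)*(x - sqrt(2))*(x + sqrt(2)/2)*(sqrt(2)*x/2 + 1)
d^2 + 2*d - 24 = (d - 4)*(d + 6)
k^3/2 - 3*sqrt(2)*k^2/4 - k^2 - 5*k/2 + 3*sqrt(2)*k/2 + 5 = (k/2 + sqrt(2)/2)*(k - 2)*(k - 5*sqrt(2)/2)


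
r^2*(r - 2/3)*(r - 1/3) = r^4 - r^3 + 2*r^2/9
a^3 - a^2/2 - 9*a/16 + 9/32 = (a - 3/4)*(a - 1/2)*(a + 3/4)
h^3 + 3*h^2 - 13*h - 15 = (h - 3)*(h + 1)*(h + 5)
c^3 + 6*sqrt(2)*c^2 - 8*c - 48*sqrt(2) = (c - 2*sqrt(2))*(c + 2*sqrt(2))*(c + 6*sqrt(2))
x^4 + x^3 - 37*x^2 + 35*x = x*(x - 5)*(x - 1)*(x + 7)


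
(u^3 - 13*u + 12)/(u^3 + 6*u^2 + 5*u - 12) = (u - 3)/(u + 3)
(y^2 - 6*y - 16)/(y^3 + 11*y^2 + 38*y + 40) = (y - 8)/(y^2 + 9*y + 20)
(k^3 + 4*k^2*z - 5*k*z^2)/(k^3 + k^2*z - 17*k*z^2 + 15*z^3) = k/(k - 3*z)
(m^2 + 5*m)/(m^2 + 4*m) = (m + 5)/(m + 4)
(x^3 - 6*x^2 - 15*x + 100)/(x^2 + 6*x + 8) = (x^2 - 10*x + 25)/(x + 2)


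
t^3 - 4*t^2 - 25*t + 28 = (t - 7)*(t - 1)*(t + 4)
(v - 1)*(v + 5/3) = v^2 + 2*v/3 - 5/3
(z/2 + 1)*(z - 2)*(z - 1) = z^3/2 - z^2/2 - 2*z + 2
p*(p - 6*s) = p^2 - 6*p*s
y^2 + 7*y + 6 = (y + 1)*(y + 6)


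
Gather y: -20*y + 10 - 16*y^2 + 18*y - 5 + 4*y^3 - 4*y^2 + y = 4*y^3 - 20*y^2 - y + 5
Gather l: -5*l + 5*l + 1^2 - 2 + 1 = 0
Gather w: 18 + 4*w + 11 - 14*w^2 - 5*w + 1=-14*w^2 - w + 30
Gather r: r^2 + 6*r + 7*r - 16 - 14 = r^2 + 13*r - 30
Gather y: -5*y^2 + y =-5*y^2 + y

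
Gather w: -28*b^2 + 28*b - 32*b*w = -28*b^2 - 32*b*w + 28*b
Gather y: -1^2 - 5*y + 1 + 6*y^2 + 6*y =6*y^2 + y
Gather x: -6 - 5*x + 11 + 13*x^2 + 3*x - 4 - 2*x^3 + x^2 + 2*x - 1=-2*x^3 + 14*x^2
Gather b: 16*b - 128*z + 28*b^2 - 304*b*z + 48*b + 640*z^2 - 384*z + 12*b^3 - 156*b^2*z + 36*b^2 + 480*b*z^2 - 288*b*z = 12*b^3 + b^2*(64 - 156*z) + b*(480*z^2 - 592*z + 64) + 640*z^2 - 512*z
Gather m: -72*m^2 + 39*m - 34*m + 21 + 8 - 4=-72*m^2 + 5*m + 25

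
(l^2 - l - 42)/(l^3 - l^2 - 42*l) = 1/l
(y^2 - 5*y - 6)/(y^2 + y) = (y - 6)/y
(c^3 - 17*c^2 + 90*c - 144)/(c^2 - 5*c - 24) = (c^2 - 9*c + 18)/(c + 3)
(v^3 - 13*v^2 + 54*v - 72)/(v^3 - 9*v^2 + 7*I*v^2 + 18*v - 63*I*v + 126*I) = (v - 4)/(v + 7*I)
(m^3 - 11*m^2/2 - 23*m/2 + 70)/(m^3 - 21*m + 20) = (2*m^2 - 3*m - 35)/(2*(m^2 + 4*m - 5))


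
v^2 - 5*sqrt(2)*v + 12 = (v - 3*sqrt(2))*(v - 2*sqrt(2))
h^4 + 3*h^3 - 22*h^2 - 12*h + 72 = (h - 3)*(h - 2)*(h + 2)*(h + 6)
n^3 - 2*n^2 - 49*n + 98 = (n - 7)*(n - 2)*(n + 7)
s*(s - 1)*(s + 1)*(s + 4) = s^4 + 4*s^3 - s^2 - 4*s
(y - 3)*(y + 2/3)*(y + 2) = y^3 - y^2/3 - 20*y/3 - 4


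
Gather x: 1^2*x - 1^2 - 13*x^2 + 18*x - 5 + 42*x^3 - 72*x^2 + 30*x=42*x^3 - 85*x^2 + 49*x - 6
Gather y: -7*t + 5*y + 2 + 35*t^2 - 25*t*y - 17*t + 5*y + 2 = 35*t^2 - 24*t + y*(10 - 25*t) + 4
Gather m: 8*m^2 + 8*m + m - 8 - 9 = 8*m^2 + 9*m - 17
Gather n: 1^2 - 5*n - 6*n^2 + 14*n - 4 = -6*n^2 + 9*n - 3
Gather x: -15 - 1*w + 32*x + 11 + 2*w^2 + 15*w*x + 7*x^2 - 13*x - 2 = 2*w^2 - w + 7*x^2 + x*(15*w + 19) - 6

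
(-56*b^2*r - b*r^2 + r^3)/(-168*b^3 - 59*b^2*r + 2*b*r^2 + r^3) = r/(3*b + r)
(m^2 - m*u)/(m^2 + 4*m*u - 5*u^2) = m/(m + 5*u)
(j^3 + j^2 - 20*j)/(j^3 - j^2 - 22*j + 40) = j/(j - 2)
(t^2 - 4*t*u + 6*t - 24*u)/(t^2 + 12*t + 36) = (t - 4*u)/(t + 6)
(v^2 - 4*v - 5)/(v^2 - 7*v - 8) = (v - 5)/(v - 8)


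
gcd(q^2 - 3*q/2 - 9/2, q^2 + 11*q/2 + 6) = q + 3/2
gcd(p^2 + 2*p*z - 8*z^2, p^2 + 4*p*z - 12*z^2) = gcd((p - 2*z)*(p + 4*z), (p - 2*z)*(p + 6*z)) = -p + 2*z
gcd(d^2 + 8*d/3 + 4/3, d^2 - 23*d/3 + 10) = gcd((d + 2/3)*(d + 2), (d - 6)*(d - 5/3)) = 1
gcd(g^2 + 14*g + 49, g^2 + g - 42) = g + 7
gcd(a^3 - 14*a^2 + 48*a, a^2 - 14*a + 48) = a^2 - 14*a + 48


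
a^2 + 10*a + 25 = (a + 5)^2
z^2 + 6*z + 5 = (z + 1)*(z + 5)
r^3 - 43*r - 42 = (r - 7)*(r + 1)*(r + 6)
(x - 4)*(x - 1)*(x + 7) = x^3 + 2*x^2 - 31*x + 28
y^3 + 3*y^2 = y^2*(y + 3)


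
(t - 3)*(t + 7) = t^2 + 4*t - 21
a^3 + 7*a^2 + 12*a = a*(a + 3)*(a + 4)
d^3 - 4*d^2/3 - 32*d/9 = d*(d - 8/3)*(d + 4/3)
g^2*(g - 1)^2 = g^4 - 2*g^3 + g^2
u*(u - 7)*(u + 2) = u^3 - 5*u^2 - 14*u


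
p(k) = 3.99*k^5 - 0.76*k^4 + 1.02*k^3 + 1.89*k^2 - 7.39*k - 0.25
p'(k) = 19.95*k^4 - 3.04*k^3 + 3.06*k^2 + 3.78*k - 7.39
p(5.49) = 19393.67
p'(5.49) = 17725.66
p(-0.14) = 0.82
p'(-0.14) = -7.84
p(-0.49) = 3.55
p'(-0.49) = -7.00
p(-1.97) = -115.99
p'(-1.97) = 320.76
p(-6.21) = -38105.45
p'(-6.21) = 30484.61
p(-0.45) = 3.26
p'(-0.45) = -7.38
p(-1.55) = -28.14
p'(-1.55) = 120.57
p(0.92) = -2.57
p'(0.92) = 10.60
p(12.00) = 979026.11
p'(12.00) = 408908.69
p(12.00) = 979026.11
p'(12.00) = 408908.69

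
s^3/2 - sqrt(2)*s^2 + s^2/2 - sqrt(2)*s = s*(s/2 + 1/2)*(s - 2*sqrt(2))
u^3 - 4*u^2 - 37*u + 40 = (u - 8)*(u - 1)*(u + 5)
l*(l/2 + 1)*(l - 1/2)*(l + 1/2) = l^4/2 + l^3 - l^2/8 - l/4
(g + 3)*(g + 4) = g^2 + 7*g + 12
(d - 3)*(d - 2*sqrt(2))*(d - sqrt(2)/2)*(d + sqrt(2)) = d^4 - 3*d^3 - 3*sqrt(2)*d^3/2 - 3*d^2 + 9*sqrt(2)*d^2/2 + 2*sqrt(2)*d + 9*d - 6*sqrt(2)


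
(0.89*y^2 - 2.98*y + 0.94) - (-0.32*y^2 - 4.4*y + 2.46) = 1.21*y^2 + 1.42*y - 1.52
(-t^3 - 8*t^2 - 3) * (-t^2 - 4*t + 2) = t^5 + 12*t^4 + 30*t^3 - 13*t^2 + 12*t - 6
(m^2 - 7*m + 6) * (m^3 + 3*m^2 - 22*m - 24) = m^5 - 4*m^4 - 37*m^3 + 148*m^2 + 36*m - 144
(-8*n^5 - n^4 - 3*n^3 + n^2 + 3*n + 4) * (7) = -56*n^5 - 7*n^4 - 21*n^3 + 7*n^2 + 21*n + 28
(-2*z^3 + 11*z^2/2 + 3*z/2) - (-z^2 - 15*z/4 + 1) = -2*z^3 + 13*z^2/2 + 21*z/4 - 1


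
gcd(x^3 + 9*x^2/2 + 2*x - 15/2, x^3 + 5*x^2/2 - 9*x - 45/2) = x^2 + 11*x/2 + 15/2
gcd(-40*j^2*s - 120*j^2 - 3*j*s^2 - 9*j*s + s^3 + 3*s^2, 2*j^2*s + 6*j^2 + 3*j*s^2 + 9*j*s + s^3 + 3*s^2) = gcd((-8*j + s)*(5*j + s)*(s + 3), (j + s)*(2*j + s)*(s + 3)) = s + 3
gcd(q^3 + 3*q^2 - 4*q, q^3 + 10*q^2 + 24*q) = q^2 + 4*q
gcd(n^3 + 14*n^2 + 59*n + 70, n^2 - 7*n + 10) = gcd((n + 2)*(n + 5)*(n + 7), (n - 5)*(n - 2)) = 1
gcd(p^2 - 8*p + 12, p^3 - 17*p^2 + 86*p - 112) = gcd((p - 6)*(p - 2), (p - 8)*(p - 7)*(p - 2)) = p - 2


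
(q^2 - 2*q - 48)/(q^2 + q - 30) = (q - 8)/(q - 5)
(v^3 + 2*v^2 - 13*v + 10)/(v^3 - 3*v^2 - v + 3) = (v^2 + 3*v - 10)/(v^2 - 2*v - 3)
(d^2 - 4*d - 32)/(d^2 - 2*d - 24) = (d - 8)/(d - 6)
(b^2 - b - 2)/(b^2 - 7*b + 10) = (b + 1)/(b - 5)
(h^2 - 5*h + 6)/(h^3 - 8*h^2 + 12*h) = (h - 3)/(h*(h - 6))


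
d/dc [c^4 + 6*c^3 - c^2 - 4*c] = 4*c^3 + 18*c^2 - 2*c - 4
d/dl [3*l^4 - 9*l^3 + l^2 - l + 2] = 12*l^3 - 27*l^2 + 2*l - 1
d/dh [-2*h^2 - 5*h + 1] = -4*h - 5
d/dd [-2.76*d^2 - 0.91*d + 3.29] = -5.52*d - 0.91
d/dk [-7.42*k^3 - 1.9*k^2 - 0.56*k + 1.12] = -22.26*k^2 - 3.8*k - 0.56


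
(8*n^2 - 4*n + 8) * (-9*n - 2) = -72*n^3 + 20*n^2 - 64*n - 16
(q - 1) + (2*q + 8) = 3*q + 7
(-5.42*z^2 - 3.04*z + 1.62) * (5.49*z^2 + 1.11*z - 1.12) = -29.7558*z^4 - 22.7058*z^3 + 11.5898*z^2 + 5.203*z - 1.8144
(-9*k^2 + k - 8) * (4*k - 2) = -36*k^3 + 22*k^2 - 34*k + 16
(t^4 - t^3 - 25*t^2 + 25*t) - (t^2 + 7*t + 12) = t^4 - t^3 - 26*t^2 + 18*t - 12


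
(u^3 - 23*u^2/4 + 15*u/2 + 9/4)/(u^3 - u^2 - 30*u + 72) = (4*u^2 - 11*u - 3)/(4*(u^2 + 2*u - 24))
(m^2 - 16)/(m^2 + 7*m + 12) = (m - 4)/(m + 3)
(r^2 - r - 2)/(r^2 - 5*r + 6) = (r + 1)/(r - 3)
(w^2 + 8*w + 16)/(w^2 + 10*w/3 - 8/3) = 3*(w + 4)/(3*w - 2)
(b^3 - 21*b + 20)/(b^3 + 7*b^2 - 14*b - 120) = (b - 1)/(b + 6)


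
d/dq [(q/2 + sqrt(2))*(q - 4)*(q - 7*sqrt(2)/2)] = 3*q^2/2 - 4*q - 3*sqrt(2)*q/2 - 7 + 3*sqrt(2)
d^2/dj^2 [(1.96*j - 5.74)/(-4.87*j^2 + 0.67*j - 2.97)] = (-(1.96*j - 5.74)*(9.74*j - 0.67)*(19.48*j - 1.34) + (57.2712*j - 58.534)*(4.87*j^2 - 0.67*j + 2.97))/(4.87*j^2 - 0.67*j + 2.97)^3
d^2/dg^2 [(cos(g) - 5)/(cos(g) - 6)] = (sin(g)^2 - 6*cos(g) + 1)/(cos(g) - 6)^3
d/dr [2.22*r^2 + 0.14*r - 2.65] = 4.44*r + 0.14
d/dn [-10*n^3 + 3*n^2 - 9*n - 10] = -30*n^2 + 6*n - 9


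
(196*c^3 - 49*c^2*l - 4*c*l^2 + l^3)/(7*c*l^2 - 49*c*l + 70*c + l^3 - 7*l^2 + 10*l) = (28*c^2 - 11*c*l + l^2)/(l^2 - 7*l + 10)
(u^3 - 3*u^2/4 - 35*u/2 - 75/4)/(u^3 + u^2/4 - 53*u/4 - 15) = (u - 5)/(u - 4)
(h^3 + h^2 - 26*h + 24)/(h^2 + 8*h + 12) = (h^2 - 5*h + 4)/(h + 2)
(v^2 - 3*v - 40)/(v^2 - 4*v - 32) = (v + 5)/(v + 4)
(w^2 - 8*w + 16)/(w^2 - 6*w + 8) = (w - 4)/(w - 2)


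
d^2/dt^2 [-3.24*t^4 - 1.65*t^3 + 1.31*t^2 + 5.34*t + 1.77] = -38.88*t^2 - 9.9*t + 2.62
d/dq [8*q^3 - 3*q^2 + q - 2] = 24*q^2 - 6*q + 1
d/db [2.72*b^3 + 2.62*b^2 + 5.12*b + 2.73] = 8.16*b^2 + 5.24*b + 5.12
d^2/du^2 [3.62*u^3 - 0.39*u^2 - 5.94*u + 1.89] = 21.72*u - 0.78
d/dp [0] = 0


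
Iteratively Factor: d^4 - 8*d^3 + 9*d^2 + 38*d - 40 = (d - 5)*(d^3 - 3*d^2 - 6*d + 8) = (d - 5)*(d + 2)*(d^2 - 5*d + 4) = (d - 5)*(d - 1)*(d + 2)*(d - 4)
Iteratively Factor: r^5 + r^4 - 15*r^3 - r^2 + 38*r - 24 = (r - 1)*(r^4 + 2*r^3 - 13*r^2 - 14*r + 24) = (r - 1)^2*(r^3 + 3*r^2 - 10*r - 24) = (r - 1)^2*(r + 4)*(r^2 - r - 6) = (r - 1)^2*(r + 2)*(r + 4)*(r - 3)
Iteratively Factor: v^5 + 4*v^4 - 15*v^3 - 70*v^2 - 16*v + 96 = (v + 3)*(v^4 + v^3 - 18*v^2 - 16*v + 32) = (v - 4)*(v + 3)*(v^3 + 5*v^2 + 2*v - 8) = (v - 4)*(v + 2)*(v + 3)*(v^2 + 3*v - 4) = (v - 4)*(v + 2)*(v + 3)*(v + 4)*(v - 1)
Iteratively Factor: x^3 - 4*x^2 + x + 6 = (x - 2)*(x^2 - 2*x - 3) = (x - 2)*(x + 1)*(x - 3)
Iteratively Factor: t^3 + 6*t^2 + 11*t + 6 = (t + 2)*(t^2 + 4*t + 3) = (t + 2)*(t + 3)*(t + 1)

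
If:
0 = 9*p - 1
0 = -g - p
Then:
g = -1/9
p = 1/9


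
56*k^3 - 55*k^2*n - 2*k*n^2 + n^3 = (-8*k + n)*(-k + n)*(7*k + n)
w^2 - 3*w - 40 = (w - 8)*(w + 5)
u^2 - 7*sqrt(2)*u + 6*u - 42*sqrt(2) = (u + 6)*(u - 7*sqrt(2))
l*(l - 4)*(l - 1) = l^3 - 5*l^2 + 4*l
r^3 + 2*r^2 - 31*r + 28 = (r - 4)*(r - 1)*(r + 7)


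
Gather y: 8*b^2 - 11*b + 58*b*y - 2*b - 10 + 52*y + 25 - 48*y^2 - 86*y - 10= 8*b^2 - 13*b - 48*y^2 + y*(58*b - 34) + 5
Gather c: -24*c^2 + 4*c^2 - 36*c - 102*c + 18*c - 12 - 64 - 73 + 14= -20*c^2 - 120*c - 135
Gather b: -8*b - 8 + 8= -8*b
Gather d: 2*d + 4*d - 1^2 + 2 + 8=6*d + 9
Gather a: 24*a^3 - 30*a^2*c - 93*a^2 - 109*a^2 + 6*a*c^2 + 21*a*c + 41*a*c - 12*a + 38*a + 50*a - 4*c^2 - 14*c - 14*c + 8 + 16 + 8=24*a^3 + a^2*(-30*c - 202) + a*(6*c^2 + 62*c + 76) - 4*c^2 - 28*c + 32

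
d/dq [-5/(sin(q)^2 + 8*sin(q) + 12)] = 10*(sin(q) + 4)*cos(q)/(sin(q)^2 + 8*sin(q) + 12)^2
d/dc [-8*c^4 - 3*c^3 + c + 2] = -32*c^3 - 9*c^2 + 1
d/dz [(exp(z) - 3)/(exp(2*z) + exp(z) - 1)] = (-(exp(z) - 3)*(2*exp(z) + 1) + exp(2*z) + exp(z) - 1)*exp(z)/(exp(2*z) + exp(z) - 1)^2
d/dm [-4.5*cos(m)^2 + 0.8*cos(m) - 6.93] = (9.0*cos(m) - 0.8)*sin(m)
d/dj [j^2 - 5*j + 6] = 2*j - 5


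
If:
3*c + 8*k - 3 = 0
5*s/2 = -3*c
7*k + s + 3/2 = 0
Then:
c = 55/51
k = -1/34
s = -22/17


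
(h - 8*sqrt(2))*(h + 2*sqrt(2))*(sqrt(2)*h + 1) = sqrt(2)*h^3 - 11*h^2 - 38*sqrt(2)*h - 32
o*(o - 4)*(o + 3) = o^3 - o^2 - 12*o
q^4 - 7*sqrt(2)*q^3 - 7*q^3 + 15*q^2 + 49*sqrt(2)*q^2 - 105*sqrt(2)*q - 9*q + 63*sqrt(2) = (q - 3)^2*(q - 1)*(q - 7*sqrt(2))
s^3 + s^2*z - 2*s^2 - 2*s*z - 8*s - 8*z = (s - 4)*(s + 2)*(s + z)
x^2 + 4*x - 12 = (x - 2)*(x + 6)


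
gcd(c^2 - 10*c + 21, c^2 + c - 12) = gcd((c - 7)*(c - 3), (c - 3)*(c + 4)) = c - 3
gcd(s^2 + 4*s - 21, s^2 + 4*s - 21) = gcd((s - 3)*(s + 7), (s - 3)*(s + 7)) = s^2 + 4*s - 21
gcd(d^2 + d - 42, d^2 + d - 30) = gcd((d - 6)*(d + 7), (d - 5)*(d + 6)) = 1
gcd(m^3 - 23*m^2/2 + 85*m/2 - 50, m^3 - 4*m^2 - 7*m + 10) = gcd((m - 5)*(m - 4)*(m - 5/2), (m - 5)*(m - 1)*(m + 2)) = m - 5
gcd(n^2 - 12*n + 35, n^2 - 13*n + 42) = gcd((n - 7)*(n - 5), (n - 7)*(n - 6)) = n - 7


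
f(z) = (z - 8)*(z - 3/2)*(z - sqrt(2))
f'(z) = (z - 8)*(z - 3/2) + (z - 8)*(z - sqrt(2)) + (z - 3/2)*(z - sqrt(2)) = 3*z^2 - 19*z - 2*sqrt(2)*z + 12 + 19*sqrt(2)/2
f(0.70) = -4.17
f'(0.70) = 11.63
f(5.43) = -40.56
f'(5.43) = -4.64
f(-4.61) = -464.15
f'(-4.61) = 189.82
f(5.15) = -38.86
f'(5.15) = -7.41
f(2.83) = -9.74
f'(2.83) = -12.31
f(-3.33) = -259.62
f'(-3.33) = 131.39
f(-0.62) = -37.17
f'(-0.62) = 40.12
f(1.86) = -0.99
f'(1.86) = -4.79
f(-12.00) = -3621.84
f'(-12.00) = 719.38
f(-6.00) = -778.49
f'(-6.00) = 264.41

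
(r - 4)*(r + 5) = r^2 + r - 20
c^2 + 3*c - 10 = (c - 2)*(c + 5)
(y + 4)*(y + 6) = y^2 + 10*y + 24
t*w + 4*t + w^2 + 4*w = (t + w)*(w + 4)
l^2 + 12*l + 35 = (l + 5)*(l + 7)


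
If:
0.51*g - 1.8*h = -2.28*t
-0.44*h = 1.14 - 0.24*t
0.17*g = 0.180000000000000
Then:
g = 1.06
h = -4.78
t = -4.01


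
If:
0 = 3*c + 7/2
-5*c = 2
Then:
No Solution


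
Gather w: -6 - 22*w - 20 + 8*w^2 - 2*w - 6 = 8*w^2 - 24*w - 32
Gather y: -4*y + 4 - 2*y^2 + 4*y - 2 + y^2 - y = -y^2 - y + 2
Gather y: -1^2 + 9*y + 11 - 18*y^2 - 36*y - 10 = -18*y^2 - 27*y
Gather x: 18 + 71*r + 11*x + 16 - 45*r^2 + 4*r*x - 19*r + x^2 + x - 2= -45*r^2 + 52*r + x^2 + x*(4*r + 12) + 32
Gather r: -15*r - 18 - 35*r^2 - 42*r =-35*r^2 - 57*r - 18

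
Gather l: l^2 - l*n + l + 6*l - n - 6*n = l^2 + l*(7 - n) - 7*n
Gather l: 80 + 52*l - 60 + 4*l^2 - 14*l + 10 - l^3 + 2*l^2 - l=-l^3 + 6*l^2 + 37*l + 30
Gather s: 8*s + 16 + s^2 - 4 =s^2 + 8*s + 12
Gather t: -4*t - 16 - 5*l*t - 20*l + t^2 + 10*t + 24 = -20*l + t^2 + t*(6 - 5*l) + 8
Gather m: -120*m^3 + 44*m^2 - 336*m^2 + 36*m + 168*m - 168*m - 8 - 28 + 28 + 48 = -120*m^3 - 292*m^2 + 36*m + 40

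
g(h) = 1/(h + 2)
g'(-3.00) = -1.00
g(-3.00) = -1.00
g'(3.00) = -0.04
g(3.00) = 0.20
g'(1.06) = -0.11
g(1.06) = 0.33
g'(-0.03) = -0.26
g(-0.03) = 0.51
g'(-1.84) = -39.06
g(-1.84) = 6.25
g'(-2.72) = -1.93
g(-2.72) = -1.39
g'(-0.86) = -0.77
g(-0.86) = 0.88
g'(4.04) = -0.03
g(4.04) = 0.17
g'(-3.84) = -0.30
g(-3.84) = -0.54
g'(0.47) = -0.16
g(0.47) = 0.40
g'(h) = -1/(h + 2)^2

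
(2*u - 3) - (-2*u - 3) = 4*u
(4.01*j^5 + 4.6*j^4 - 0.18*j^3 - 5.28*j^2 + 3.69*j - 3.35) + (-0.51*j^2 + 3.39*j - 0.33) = 4.01*j^5 + 4.6*j^4 - 0.18*j^3 - 5.79*j^2 + 7.08*j - 3.68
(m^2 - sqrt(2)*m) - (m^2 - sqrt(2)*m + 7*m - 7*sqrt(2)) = -7*m + 7*sqrt(2)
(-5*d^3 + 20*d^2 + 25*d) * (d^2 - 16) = -5*d^5 + 20*d^4 + 105*d^3 - 320*d^2 - 400*d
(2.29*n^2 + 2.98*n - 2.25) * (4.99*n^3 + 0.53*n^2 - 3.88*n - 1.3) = 11.4271*n^5 + 16.0839*n^4 - 18.5333*n^3 - 15.7319*n^2 + 4.856*n + 2.925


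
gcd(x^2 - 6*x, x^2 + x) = x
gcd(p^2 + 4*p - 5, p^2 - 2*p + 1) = p - 1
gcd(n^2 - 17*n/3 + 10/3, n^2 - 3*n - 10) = n - 5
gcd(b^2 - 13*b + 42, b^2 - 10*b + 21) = b - 7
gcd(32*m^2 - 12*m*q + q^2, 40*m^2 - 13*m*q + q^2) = -8*m + q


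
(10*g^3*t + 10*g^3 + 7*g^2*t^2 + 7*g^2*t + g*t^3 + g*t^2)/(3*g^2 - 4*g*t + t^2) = g*(10*g^2*t + 10*g^2 + 7*g*t^2 + 7*g*t + t^3 + t^2)/(3*g^2 - 4*g*t + t^2)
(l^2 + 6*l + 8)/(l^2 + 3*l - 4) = (l + 2)/(l - 1)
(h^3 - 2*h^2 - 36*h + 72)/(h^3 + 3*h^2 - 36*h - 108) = (h - 2)/(h + 3)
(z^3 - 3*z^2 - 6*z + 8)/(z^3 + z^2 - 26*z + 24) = (z + 2)/(z + 6)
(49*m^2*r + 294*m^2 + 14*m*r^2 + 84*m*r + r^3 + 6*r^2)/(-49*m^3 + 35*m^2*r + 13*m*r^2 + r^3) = (r + 6)/(-m + r)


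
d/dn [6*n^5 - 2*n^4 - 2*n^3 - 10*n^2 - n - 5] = 30*n^4 - 8*n^3 - 6*n^2 - 20*n - 1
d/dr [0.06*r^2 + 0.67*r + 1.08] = 0.12*r + 0.67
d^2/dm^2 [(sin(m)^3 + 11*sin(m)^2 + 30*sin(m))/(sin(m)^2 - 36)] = (-sin(m)^4 + 18*sin(m)^3 - 174*sin(m)^2 - 180*sin(m) + 132)/(sin(m) - 6)^3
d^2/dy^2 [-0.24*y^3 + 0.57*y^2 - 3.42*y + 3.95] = 1.14 - 1.44*y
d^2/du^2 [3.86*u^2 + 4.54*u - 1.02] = 7.72000000000000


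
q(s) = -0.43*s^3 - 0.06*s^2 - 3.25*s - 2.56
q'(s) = -1.29*s^2 - 0.12*s - 3.25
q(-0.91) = 0.67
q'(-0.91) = -4.21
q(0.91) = -5.89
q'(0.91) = -4.43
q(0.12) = -2.95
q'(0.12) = -3.28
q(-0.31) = -1.55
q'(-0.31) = -3.34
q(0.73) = -5.13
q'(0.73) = -4.03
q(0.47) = -4.15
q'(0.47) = -3.59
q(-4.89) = 62.18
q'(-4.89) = -33.51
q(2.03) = -13.00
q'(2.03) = -8.81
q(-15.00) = 1483.94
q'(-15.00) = -291.70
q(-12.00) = 770.84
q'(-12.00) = -187.57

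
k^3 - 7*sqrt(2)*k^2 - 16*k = k*(k - 8*sqrt(2))*(k + sqrt(2))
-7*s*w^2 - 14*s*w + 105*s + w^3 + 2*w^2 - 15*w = (-7*s + w)*(w - 3)*(w + 5)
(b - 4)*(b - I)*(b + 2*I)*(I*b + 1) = I*b^4 - 4*I*b^3 + 3*I*b^2 + 2*b - 12*I*b - 8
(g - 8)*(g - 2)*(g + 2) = g^3 - 8*g^2 - 4*g + 32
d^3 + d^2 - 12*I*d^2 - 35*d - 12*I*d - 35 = (d + 1)*(d - 7*I)*(d - 5*I)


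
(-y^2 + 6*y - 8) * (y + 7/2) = -y^3 + 5*y^2/2 + 13*y - 28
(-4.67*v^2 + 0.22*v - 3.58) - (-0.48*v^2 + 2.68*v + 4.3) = -4.19*v^2 - 2.46*v - 7.88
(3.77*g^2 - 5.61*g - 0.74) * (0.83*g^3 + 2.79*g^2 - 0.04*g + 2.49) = 3.1291*g^5 + 5.862*g^4 - 16.4169*g^3 + 7.5471*g^2 - 13.9393*g - 1.8426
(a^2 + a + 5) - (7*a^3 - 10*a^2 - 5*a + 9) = -7*a^3 + 11*a^2 + 6*a - 4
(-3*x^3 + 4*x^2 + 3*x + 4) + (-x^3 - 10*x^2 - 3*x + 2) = -4*x^3 - 6*x^2 + 6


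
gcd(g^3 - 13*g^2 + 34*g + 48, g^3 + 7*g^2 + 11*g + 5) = g + 1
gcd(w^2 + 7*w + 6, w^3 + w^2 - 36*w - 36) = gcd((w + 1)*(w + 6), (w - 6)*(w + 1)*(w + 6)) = w^2 + 7*w + 6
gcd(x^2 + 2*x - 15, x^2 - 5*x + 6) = x - 3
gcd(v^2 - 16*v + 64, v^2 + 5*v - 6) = 1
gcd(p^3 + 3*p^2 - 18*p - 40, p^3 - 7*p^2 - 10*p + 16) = p + 2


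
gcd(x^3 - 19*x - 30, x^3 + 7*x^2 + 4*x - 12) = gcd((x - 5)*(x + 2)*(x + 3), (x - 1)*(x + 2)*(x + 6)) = x + 2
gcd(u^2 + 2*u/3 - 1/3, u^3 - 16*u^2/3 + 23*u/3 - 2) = u - 1/3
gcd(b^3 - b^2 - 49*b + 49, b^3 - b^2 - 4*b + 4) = b - 1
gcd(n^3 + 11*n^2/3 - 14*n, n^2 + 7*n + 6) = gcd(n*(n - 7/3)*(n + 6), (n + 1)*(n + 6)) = n + 6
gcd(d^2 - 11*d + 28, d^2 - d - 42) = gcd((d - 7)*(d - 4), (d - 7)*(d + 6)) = d - 7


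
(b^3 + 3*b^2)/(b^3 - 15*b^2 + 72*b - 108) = b^2*(b + 3)/(b^3 - 15*b^2 + 72*b - 108)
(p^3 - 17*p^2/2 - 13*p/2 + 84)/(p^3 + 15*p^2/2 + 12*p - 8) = (2*p^3 - 17*p^2 - 13*p + 168)/(2*p^3 + 15*p^2 + 24*p - 16)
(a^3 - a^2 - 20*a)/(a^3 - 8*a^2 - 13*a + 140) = a/(a - 7)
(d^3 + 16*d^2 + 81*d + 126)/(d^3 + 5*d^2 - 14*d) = (d^2 + 9*d + 18)/(d*(d - 2))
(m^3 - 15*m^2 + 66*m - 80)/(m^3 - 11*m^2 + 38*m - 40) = (m - 8)/(m - 4)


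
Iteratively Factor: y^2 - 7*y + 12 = (y - 4)*(y - 3)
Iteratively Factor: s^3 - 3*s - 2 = (s + 1)*(s^2 - s - 2) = (s + 1)^2*(s - 2)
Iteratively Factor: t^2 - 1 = (t - 1)*(t + 1)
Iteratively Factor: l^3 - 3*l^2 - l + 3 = (l - 3)*(l^2 - 1) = (l - 3)*(l - 1)*(l + 1)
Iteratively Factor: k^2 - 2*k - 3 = (k + 1)*(k - 3)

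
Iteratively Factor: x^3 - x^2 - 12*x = (x - 4)*(x^2 + 3*x) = x*(x - 4)*(x + 3)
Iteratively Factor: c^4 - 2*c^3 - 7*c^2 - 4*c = (c - 4)*(c^3 + 2*c^2 + c) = (c - 4)*(c + 1)*(c^2 + c) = (c - 4)*(c + 1)^2*(c)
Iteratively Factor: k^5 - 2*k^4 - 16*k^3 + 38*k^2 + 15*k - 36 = (k - 3)*(k^4 + k^3 - 13*k^2 - k + 12) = (k - 3)^2*(k^3 + 4*k^2 - k - 4) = (k - 3)^2*(k + 4)*(k^2 - 1) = (k - 3)^2*(k + 1)*(k + 4)*(k - 1)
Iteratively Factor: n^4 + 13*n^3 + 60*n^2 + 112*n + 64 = (n + 4)*(n^3 + 9*n^2 + 24*n + 16) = (n + 4)^2*(n^2 + 5*n + 4) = (n + 4)^3*(n + 1)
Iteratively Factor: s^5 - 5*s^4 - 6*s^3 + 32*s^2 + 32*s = (s - 4)*(s^4 - s^3 - 10*s^2 - 8*s) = (s - 4)*(s + 2)*(s^3 - 3*s^2 - 4*s) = (s - 4)*(s + 1)*(s + 2)*(s^2 - 4*s) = s*(s - 4)*(s + 1)*(s + 2)*(s - 4)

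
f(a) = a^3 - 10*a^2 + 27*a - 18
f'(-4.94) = 199.01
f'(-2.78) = 105.79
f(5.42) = -6.20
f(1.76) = 4.00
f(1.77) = 4.01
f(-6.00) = -756.00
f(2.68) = 1.78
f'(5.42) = 6.73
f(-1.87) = -110.00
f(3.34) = -2.12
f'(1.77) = 1.00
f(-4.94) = -515.97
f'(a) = 3*a^2 - 20*a + 27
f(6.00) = 0.00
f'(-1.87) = 74.89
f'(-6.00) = 255.00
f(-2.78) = -191.83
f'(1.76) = 1.09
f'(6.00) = 15.00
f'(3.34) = -6.33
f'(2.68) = -5.05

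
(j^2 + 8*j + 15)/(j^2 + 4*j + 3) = (j + 5)/(j + 1)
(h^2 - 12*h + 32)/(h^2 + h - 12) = (h^2 - 12*h + 32)/(h^2 + h - 12)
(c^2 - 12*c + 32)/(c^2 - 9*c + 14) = (c^2 - 12*c + 32)/(c^2 - 9*c + 14)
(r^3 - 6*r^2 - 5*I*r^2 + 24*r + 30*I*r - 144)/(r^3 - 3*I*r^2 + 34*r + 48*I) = (r - 6)/(r + 2*I)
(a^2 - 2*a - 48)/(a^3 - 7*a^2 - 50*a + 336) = (a + 6)/(a^2 + a - 42)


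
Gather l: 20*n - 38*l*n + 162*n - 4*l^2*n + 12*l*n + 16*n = -4*l^2*n - 26*l*n + 198*n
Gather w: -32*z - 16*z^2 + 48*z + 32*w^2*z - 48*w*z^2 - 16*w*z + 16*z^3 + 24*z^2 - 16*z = 32*w^2*z + w*(-48*z^2 - 16*z) + 16*z^3 + 8*z^2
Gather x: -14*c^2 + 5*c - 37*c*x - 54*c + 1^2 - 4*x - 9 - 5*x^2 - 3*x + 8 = -14*c^2 - 49*c - 5*x^2 + x*(-37*c - 7)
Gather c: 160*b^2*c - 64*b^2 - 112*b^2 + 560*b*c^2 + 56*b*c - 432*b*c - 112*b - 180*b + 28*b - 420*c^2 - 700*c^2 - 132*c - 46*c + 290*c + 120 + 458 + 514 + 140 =-176*b^2 - 264*b + c^2*(560*b - 1120) + c*(160*b^2 - 376*b + 112) + 1232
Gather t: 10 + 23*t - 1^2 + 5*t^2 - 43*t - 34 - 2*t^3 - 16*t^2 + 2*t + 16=-2*t^3 - 11*t^2 - 18*t - 9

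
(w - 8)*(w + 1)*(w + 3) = w^3 - 4*w^2 - 29*w - 24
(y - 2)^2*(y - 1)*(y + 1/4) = y^4 - 19*y^3/4 + 27*y^2/4 - 2*y - 1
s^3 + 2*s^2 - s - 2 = (s - 1)*(s + 1)*(s + 2)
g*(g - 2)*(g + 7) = g^3 + 5*g^2 - 14*g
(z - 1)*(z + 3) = z^2 + 2*z - 3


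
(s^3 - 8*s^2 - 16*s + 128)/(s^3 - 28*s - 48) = (s^2 - 12*s + 32)/(s^2 - 4*s - 12)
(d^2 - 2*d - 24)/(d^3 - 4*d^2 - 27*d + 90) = (d + 4)/(d^2 + 2*d - 15)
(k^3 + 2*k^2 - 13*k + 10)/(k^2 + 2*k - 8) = (k^2 + 4*k - 5)/(k + 4)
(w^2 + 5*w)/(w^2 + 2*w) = (w + 5)/(w + 2)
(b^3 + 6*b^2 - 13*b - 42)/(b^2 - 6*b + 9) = (b^2 + 9*b + 14)/(b - 3)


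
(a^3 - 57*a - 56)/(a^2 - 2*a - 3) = (a^2 - a - 56)/(a - 3)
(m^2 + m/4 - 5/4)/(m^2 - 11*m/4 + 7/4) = (4*m + 5)/(4*m - 7)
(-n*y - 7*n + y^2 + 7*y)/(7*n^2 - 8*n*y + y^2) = (y + 7)/(-7*n + y)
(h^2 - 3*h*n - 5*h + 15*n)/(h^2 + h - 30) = (h - 3*n)/(h + 6)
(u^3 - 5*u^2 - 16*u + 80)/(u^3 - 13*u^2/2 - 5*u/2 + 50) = 2*(u + 4)/(2*u + 5)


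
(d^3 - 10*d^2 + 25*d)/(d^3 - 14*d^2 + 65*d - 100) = d/(d - 4)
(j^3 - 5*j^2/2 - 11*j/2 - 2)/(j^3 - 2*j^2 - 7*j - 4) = (j + 1/2)/(j + 1)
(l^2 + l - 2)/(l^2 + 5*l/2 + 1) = 2*(l - 1)/(2*l + 1)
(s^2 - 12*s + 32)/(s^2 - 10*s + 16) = (s - 4)/(s - 2)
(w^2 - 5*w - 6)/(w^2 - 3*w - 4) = (w - 6)/(w - 4)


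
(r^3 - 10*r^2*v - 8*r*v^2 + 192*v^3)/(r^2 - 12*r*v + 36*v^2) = (r^2 - 4*r*v - 32*v^2)/(r - 6*v)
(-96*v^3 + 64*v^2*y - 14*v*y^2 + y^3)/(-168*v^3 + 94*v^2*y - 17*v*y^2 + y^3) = (-4*v + y)/(-7*v + y)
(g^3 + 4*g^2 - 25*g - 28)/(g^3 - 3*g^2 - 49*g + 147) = (g^2 - 3*g - 4)/(g^2 - 10*g + 21)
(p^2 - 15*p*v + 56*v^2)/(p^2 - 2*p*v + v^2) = (p^2 - 15*p*v + 56*v^2)/(p^2 - 2*p*v + v^2)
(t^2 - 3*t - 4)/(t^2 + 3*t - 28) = (t + 1)/(t + 7)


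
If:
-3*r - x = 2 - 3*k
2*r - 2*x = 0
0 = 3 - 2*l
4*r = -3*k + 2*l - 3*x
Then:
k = 26/33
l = 3/2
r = 1/11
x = 1/11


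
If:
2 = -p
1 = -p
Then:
No Solution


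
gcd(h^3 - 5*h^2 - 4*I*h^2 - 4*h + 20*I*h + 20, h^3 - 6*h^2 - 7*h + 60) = h - 5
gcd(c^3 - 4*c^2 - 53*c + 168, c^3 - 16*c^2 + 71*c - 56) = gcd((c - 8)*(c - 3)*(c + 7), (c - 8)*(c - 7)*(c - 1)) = c - 8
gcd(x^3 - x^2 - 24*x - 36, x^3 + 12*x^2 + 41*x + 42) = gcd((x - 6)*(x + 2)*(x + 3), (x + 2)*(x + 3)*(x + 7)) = x^2 + 5*x + 6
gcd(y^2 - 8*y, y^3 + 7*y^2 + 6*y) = y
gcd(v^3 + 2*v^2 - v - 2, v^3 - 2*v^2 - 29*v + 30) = v - 1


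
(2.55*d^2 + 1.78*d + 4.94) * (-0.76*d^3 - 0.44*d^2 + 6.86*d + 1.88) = -1.938*d^5 - 2.4748*d^4 + 12.9554*d^3 + 14.8312*d^2 + 37.2348*d + 9.2872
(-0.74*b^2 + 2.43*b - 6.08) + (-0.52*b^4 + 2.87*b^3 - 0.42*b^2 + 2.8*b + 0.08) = -0.52*b^4 + 2.87*b^3 - 1.16*b^2 + 5.23*b - 6.0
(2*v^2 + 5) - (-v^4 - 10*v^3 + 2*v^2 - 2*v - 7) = v^4 + 10*v^3 + 2*v + 12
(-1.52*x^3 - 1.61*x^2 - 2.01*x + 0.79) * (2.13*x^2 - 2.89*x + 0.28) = -3.2376*x^5 + 0.9635*x^4 - 0.0539999999999985*x^3 + 7.0408*x^2 - 2.8459*x + 0.2212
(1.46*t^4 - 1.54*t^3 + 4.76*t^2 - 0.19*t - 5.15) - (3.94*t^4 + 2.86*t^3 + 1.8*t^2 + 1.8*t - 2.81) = -2.48*t^4 - 4.4*t^3 + 2.96*t^2 - 1.99*t - 2.34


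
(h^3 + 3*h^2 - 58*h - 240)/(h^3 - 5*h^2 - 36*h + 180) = (h^2 - 3*h - 40)/(h^2 - 11*h + 30)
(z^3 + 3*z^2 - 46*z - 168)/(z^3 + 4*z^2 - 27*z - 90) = (z^2 - 3*z - 28)/(z^2 - 2*z - 15)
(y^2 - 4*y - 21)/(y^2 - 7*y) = (y + 3)/y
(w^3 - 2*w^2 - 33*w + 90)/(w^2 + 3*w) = (w^3 - 2*w^2 - 33*w + 90)/(w*(w + 3))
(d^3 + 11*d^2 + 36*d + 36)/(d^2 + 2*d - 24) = (d^2 + 5*d + 6)/(d - 4)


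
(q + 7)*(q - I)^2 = q^3 + 7*q^2 - 2*I*q^2 - q - 14*I*q - 7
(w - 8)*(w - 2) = w^2 - 10*w + 16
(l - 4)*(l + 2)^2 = l^3 - 12*l - 16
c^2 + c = c*(c + 1)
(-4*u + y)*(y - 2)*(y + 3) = -4*u*y^2 - 4*u*y + 24*u + y^3 + y^2 - 6*y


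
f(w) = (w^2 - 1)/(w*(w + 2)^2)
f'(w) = 2/(w + 2)^2 - 2*(w^2 - 1)/(w*(w + 2)^3) - (w^2 - 1)/(w^2*(w + 2)^2) = (-w^3 + 2*w^2 + 3*w + 2)/(w^2*(w^3 + 6*w^2 + 12*w + 8))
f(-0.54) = 0.62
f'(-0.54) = 1.23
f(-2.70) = -4.75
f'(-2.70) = -11.26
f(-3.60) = -1.30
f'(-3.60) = -1.20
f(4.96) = 0.10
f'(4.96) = -0.01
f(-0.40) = 0.82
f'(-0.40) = 1.81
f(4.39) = 0.10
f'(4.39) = -0.01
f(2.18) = 0.10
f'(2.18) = 0.02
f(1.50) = 0.07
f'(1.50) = 0.08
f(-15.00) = -0.09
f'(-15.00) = -0.00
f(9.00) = 0.07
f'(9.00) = 0.00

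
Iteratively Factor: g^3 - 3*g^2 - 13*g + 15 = (g - 5)*(g^2 + 2*g - 3) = (g - 5)*(g + 3)*(g - 1)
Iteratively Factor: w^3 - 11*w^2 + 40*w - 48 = (w - 4)*(w^2 - 7*w + 12) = (w - 4)^2*(w - 3)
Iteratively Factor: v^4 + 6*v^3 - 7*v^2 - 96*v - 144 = (v + 4)*(v^3 + 2*v^2 - 15*v - 36) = (v + 3)*(v + 4)*(v^2 - v - 12) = (v - 4)*(v + 3)*(v + 4)*(v + 3)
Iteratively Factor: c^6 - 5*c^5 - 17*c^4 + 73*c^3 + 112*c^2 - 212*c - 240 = (c + 2)*(c^5 - 7*c^4 - 3*c^3 + 79*c^2 - 46*c - 120) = (c - 4)*(c + 2)*(c^4 - 3*c^3 - 15*c^2 + 19*c + 30) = (c - 5)*(c - 4)*(c + 2)*(c^3 + 2*c^2 - 5*c - 6) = (c - 5)*(c - 4)*(c - 2)*(c + 2)*(c^2 + 4*c + 3) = (c - 5)*(c - 4)*(c - 2)*(c + 2)*(c + 3)*(c + 1)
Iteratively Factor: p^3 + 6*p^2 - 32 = (p + 4)*(p^2 + 2*p - 8) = (p - 2)*(p + 4)*(p + 4)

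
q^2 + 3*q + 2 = (q + 1)*(q + 2)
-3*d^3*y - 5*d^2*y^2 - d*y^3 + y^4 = y*(-3*d + y)*(d + y)^2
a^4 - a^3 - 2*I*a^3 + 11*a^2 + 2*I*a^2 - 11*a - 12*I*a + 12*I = (a - 1)*(a - 4*I)*(a - I)*(a + 3*I)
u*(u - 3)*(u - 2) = u^3 - 5*u^2 + 6*u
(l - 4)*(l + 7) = l^2 + 3*l - 28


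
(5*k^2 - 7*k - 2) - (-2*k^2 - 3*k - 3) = 7*k^2 - 4*k + 1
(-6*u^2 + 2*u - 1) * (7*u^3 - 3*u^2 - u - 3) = -42*u^5 + 32*u^4 - 7*u^3 + 19*u^2 - 5*u + 3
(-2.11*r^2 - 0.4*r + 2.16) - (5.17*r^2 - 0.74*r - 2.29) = -7.28*r^2 + 0.34*r + 4.45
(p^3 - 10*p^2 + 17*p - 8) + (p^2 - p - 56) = p^3 - 9*p^2 + 16*p - 64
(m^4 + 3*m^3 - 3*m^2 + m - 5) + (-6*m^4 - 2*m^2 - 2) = -5*m^4 + 3*m^3 - 5*m^2 + m - 7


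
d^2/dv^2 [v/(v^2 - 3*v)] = 2/(v^3 - 9*v^2 + 27*v - 27)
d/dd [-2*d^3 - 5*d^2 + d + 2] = -6*d^2 - 10*d + 1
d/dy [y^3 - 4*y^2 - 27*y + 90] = 3*y^2 - 8*y - 27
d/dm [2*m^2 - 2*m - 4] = 4*m - 2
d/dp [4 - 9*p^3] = -27*p^2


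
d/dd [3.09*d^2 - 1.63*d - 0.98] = 6.18*d - 1.63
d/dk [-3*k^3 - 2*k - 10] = -9*k^2 - 2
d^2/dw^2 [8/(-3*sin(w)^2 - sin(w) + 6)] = 8*(36*sin(w)^4 + 9*sin(w)^3 + 19*sin(w)^2 - 12*sin(w) - 38)/(3*sin(w)^2 + sin(w) - 6)^3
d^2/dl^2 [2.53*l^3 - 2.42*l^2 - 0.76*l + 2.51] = 15.18*l - 4.84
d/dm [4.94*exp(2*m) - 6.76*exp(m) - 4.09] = (9.88*exp(m) - 6.76)*exp(m)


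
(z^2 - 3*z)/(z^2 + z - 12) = z/(z + 4)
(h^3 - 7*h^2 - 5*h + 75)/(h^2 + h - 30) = (h^2 - 2*h - 15)/(h + 6)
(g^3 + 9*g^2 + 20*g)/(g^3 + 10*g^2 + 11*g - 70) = g*(g + 4)/(g^2 + 5*g - 14)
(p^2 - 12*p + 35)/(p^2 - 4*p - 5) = (p - 7)/(p + 1)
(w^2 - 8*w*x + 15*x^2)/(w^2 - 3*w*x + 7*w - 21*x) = (w - 5*x)/(w + 7)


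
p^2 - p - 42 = (p - 7)*(p + 6)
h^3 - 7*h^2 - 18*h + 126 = (h - 7)*(h - 3*sqrt(2))*(h + 3*sqrt(2))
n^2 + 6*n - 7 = (n - 1)*(n + 7)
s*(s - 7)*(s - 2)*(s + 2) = s^4 - 7*s^3 - 4*s^2 + 28*s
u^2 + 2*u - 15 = (u - 3)*(u + 5)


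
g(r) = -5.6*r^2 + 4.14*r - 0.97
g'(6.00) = -63.06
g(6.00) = -177.73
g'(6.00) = -63.06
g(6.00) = -177.73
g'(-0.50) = 9.74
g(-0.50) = -4.44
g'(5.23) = -54.44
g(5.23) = -132.49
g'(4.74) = -48.95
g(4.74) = -107.16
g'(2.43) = -23.08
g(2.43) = -23.98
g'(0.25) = 1.34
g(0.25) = -0.28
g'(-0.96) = 14.89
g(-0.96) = -10.11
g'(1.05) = -7.62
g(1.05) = -2.80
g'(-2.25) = 29.34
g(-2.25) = -38.64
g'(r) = 4.14 - 11.2*r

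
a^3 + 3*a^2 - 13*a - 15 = (a - 3)*(a + 1)*(a + 5)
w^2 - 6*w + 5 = (w - 5)*(w - 1)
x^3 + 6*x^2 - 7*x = x*(x - 1)*(x + 7)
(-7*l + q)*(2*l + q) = -14*l^2 - 5*l*q + q^2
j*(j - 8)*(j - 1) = j^3 - 9*j^2 + 8*j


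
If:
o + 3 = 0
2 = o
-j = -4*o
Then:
No Solution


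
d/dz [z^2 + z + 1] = 2*z + 1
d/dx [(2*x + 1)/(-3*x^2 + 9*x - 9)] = (2*x^2 + 2*x - 9)/(3*(x^4 - 6*x^3 + 15*x^2 - 18*x + 9))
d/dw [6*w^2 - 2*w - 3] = 12*w - 2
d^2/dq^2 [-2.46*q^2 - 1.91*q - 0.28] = -4.92000000000000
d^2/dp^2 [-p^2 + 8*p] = -2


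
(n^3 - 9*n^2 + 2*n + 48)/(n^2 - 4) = (n^2 - 11*n + 24)/(n - 2)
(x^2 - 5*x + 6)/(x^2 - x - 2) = (x - 3)/(x + 1)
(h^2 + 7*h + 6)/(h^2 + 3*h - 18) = (h + 1)/(h - 3)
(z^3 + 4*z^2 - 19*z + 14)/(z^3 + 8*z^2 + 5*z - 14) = (z - 2)/(z + 2)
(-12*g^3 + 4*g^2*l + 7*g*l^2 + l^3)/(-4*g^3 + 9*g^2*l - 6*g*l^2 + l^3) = (12*g^2 + 8*g*l + l^2)/(4*g^2 - 5*g*l + l^2)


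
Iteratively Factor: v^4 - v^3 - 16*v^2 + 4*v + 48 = (v - 4)*(v^3 + 3*v^2 - 4*v - 12) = (v - 4)*(v + 3)*(v^2 - 4) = (v - 4)*(v + 2)*(v + 3)*(v - 2)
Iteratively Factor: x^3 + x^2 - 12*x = (x)*(x^2 + x - 12) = x*(x - 3)*(x + 4)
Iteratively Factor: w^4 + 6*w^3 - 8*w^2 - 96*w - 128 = (w + 2)*(w^3 + 4*w^2 - 16*w - 64) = (w + 2)*(w + 4)*(w^2 - 16) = (w + 2)*(w + 4)^2*(w - 4)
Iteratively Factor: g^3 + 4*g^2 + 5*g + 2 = (g + 2)*(g^2 + 2*g + 1) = (g + 1)*(g + 2)*(g + 1)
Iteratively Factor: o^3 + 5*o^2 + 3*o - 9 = (o + 3)*(o^2 + 2*o - 3) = (o - 1)*(o + 3)*(o + 3)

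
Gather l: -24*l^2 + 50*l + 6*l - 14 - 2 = -24*l^2 + 56*l - 16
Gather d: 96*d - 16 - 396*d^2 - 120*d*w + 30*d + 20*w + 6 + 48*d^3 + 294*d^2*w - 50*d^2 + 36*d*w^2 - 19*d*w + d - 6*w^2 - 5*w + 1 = 48*d^3 + d^2*(294*w - 446) + d*(36*w^2 - 139*w + 127) - 6*w^2 + 15*w - 9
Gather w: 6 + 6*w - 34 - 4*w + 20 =2*w - 8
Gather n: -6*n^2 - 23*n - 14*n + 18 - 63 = -6*n^2 - 37*n - 45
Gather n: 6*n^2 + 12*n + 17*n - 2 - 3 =6*n^2 + 29*n - 5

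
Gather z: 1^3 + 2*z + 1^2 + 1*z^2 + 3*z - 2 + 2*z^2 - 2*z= 3*z^2 + 3*z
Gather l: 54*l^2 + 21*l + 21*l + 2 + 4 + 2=54*l^2 + 42*l + 8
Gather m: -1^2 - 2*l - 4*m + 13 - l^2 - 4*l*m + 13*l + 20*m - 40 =-l^2 + 11*l + m*(16 - 4*l) - 28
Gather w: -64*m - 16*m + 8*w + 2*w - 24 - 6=-80*m + 10*w - 30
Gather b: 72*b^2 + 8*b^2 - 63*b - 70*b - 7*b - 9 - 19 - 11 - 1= 80*b^2 - 140*b - 40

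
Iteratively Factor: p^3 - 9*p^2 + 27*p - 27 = (p - 3)*(p^2 - 6*p + 9) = (p - 3)^2*(p - 3)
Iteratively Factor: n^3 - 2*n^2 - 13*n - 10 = (n + 2)*(n^2 - 4*n - 5) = (n - 5)*(n + 2)*(n + 1)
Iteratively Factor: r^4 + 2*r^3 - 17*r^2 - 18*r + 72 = (r + 4)*(r^3 - 2*r^2 - 9*r + 18) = (r - 2)*(r + 4)*(r^2 - 9) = (r - 3)*(r - 2)*(r + 4)*(r + 3)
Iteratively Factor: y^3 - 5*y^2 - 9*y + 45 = (y - 5)*(y^2 - 9) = (y - 5)*(y + 3)*(y - 3)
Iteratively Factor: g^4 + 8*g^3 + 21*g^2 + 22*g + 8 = (g + 4)*(g^3 + 4*g^2 + 5*g + 2) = (g + 1)*(g + 4)*(g^2 + 3*g + 2) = (g + 1)^2*(g + 4)*(g + 2)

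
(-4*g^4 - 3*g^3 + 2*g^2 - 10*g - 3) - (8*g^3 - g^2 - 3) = -4*g^4 - 11*g^3 + 3*g^2 - 10*g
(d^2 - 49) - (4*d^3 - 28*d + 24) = -4*d^3 + d^2 + 28*d - 73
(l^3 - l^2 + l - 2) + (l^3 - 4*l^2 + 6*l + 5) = 2*l^3 - 5*l^2 + 7*l + 3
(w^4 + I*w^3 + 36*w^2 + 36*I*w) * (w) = w^5 + I*w^4 + 36*w^3 + 36*I*w^2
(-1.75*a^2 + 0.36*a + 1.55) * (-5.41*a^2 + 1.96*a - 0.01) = 9.4675*a^4 - 5.3776*a^3 - 7.6624*a^2 + 3.0344*a - 0.0155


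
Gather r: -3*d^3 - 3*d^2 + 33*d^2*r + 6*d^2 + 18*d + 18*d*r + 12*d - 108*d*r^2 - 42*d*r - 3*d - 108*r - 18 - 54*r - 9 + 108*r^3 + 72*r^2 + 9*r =-3*d^3 + 3*d^2 + 27*d + 108*r^3 + r^2*(72 - 108*d) + r*(33*d^2 - 24*d - 153) - 27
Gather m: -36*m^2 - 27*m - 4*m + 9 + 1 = -36*m^2 - 31*m + 10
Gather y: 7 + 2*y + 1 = 2*y + 8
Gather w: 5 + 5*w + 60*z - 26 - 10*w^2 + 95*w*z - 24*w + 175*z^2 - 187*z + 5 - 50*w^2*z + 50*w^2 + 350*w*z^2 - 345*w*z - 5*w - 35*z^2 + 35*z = w^2*(40 - 50*z) + w*(350*z^2 - 250*z - 24) + 140*z^2 - 92*z - 16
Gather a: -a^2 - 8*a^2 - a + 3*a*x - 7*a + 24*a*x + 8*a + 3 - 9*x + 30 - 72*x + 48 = -9*a^2 + 27*a*x - 81*x + 81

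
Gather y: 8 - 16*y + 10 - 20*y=18 - 36*y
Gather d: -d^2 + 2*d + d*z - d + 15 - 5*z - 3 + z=-d^2 + d*(z + 1) - 4*z + 12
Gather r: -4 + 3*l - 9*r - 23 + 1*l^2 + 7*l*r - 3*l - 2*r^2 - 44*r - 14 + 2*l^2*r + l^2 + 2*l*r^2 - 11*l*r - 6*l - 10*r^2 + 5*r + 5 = 2*l^2 - 6*l + r^2*(2*l - 12) + r*(2*l^2 - 4*l - 48) - 36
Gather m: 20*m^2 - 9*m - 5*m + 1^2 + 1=20*m^2 - 14*m + 2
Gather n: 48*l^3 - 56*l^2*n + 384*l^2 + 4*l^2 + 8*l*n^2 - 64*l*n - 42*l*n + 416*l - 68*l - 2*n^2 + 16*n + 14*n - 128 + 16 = 48*l^3 + 388*l^2 + 348*l + n^2*(8*l - 2) + n*(-56*l^2 - 106*l + 30) - 112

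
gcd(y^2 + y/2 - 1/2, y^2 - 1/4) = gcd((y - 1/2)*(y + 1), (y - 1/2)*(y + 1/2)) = y - 1/2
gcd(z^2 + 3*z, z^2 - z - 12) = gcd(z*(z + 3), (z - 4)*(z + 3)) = z + 3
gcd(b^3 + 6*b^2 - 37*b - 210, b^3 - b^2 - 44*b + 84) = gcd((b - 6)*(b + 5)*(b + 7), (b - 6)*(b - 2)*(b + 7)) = b^2 + b - 42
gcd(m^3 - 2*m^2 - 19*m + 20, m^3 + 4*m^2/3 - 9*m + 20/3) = m^2 + 3*m - 4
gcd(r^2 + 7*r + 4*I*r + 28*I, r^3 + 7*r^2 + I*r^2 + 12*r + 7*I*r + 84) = r^2 + r*(7 + 4*I) + 28*I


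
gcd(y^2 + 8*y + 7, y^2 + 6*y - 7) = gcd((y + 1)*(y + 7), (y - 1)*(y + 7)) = y + 7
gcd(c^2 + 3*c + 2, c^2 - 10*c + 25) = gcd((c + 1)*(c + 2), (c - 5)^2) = 1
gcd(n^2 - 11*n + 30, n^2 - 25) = n - 5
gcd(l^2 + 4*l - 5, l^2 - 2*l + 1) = l - 1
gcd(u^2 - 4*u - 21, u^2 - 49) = u - 7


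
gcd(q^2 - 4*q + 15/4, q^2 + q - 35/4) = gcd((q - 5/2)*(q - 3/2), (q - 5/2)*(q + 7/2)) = q - 5/2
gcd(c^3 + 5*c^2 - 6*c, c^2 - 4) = 1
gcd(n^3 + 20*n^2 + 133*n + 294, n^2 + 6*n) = n + 6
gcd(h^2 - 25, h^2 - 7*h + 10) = h - 5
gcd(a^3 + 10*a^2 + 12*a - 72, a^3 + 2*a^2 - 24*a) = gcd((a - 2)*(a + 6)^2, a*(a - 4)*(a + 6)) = a + 6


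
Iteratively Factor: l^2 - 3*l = (l)*(l - 3)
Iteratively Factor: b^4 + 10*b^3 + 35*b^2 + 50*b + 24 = (b + 4)*(b^3 + 6*b^2 + 11*b + 6) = (b + 1)*(b + 4)*(b^2 + 5*b + 6) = (b + 1)*(b + 2)*(b + 4)*(b + 3)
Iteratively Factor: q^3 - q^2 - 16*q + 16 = (q + 4)*(q^2 - 5*q + 4) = (q - 1)*(q + 4)*(q - 4)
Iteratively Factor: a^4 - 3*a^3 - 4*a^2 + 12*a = (a)*(a^3 - 3*a^2 - 4*a + 12) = a*(a - 3)*(a^2 - 4) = a*(a - 3)*(a + 2)*(a - 2)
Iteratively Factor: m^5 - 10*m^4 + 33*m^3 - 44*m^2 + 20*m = (m - 2)*(m^4 - 8*m^3 + 17*m^2 - 10*m) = (m - 2)^2*(m^3 - 6*m^2 + 5*m) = (m - 5)*(m - 2)^2*(m^2 - m) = m*(m - 5)*(m - 2)^2*(m - 1)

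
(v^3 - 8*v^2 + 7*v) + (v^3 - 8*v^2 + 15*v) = 2*v^3 - 16*v^2 + 22*v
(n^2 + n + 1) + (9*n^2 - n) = 10*n^2 + 1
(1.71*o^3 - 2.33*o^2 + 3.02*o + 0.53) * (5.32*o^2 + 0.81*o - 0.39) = 9.0972*o^5 - 11.0105*o^4 + 13.5122*o^3 + 6.1745*o^2 - 0.7485*o - 0.2067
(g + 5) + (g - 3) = 2*g + 2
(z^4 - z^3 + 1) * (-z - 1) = -z^5 + z^3 - z - 1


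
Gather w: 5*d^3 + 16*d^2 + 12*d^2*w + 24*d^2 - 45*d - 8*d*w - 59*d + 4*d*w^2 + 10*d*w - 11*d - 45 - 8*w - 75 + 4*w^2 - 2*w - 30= 5*d^3 + 40*d^2 - 115*d + w^2*(4*d + 4) + w*(12*d^2 + 2*d - 10) - 150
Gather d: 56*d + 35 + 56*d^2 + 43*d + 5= 56*d^2 + 99*d + 40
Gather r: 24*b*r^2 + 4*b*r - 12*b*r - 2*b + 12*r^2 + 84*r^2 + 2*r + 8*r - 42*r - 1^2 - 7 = -2*b + r^2*(24*b + 96) + r*(-8*b - 32) - 8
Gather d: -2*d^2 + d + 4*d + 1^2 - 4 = -2*d^2 + 5*d - 3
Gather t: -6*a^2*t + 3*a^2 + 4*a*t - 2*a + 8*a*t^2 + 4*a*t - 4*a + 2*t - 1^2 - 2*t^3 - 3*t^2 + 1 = 3*a^2 - 6*a - 2*t^3 + t^2*(8*a - 3) + t*(-6*a^2 + 8*a + 2)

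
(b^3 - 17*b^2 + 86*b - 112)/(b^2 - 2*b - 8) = (-b^3 + 17*b^2 - 86*b + 112)/(-b^2 + 2*b + 8)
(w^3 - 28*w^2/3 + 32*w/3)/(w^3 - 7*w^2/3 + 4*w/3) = (w - 8)/(w - 1)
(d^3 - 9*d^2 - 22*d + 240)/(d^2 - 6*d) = d - 3 - 40/d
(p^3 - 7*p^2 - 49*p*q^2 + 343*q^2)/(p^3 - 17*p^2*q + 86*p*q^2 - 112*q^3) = (p^2 + 7*p*q - 7*p - 49*q)/(p^2 - 10*p*q + 16*q^2)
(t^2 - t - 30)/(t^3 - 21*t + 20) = (t - 6)/(t^2 - 5*t + 4)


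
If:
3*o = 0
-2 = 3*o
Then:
No Solution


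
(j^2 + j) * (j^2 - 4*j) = j^4 - 3*j^3 - 4*j^2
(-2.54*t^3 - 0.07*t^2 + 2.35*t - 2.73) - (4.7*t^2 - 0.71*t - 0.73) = -2.54*t^3 - 4.77*t^2 + 3.06*t - 2.0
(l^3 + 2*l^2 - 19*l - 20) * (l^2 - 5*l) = l^5 - 3*l^4 - 29*l^3 + 75*l^2 + 100*l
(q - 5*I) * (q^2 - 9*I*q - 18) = q^3 - 14*I*q^2 - 63*q + 90*I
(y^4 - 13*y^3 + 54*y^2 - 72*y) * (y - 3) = y^5 - 16*y^4 + 93*y^3 - 234*y^2 + 216*y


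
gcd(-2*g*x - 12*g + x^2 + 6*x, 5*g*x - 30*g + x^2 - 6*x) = 1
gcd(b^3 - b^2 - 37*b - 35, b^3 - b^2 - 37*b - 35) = b^3 - b^2 - 37*b - 35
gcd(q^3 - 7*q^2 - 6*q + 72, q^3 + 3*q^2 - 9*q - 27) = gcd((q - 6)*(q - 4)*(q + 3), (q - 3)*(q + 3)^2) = q + 3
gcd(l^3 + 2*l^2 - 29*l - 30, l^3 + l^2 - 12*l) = 1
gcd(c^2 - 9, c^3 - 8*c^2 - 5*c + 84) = c + 3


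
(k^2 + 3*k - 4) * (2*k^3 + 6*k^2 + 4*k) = 2*k^5 + 12*k^4 + 14*k^3 - 12*k^2 - 16*k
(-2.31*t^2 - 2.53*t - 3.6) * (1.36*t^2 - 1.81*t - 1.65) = -3.1416*t^4 + 0.7403*t^3 + 3.4948*t^2 + 10.6905*t + 5.94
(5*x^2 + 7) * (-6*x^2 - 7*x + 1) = -30*x^4 - 35*x^3 - 37*x^2 - 49*x + 7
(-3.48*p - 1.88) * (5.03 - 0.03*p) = 0.1044*p^2 - 17.448*p - 9.4564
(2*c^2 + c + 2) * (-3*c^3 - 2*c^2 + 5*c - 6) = -6*c^5 - 7*c^4 + 2*c^3 - 11*c^2 + 4*c - 12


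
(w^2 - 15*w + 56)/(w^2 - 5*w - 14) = (w - 8)/(w + 2)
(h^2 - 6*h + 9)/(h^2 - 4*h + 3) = (h - 3)/(h - 1)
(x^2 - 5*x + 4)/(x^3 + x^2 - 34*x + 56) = (x - 1)/(x^2 + 5*x - 14)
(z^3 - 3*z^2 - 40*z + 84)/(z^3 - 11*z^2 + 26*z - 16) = (z^2 - z - 42)/(z^2 - 9*z + 8)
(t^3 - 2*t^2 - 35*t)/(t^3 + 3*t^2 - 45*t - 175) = t/(t + 5)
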